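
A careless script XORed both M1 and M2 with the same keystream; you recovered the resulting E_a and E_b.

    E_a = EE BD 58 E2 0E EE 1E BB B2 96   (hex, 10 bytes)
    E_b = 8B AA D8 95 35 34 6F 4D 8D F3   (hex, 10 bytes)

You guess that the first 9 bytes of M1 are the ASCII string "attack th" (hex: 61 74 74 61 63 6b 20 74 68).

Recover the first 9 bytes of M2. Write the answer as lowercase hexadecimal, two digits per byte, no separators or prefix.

0463f41658b1518257

First, E_a ⊕ E_b = (M1 ⊕ K) ⊕ (M2 ⊕ K) = M1 ⊕ M2, so the key drops out. Then M2 = (M1 ⊕ M2) ⊕ M1 over the first 9 bytes.
byte 0: (ee XOR 8b) XOR 61 = 65 XOR 61 = 04
byte 1: (bd XOR aa) XOR 74 = 17 XOR 74 = 63
byte 2: (58 XOR d8) XOR 74 = 80 XOR 74 = f4
byte 3: (e2 XOR 95) XOR 61 = 77 XOR 61 = 16
byte 4: (0e XOR 35) XOR 63 = 3b XOR 63 = 58
byte 5: (ee XOR 34) XOR 6b = da XOR 6b = b1
byte 6: (1e XOR 6f) XOR 20 = 71 XOR 20 = 51
byte 7: (bb XOR 4d) XOR 74 = f6 XOR 74 = 82
byte 8: (b2 XOR 8d) XOR 68 = 3f XOR 68 = 57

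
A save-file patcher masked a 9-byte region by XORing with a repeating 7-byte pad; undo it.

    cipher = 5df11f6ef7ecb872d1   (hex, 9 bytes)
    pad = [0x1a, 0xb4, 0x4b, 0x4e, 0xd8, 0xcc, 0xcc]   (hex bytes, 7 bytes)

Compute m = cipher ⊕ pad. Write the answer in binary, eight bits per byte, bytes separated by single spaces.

The 7-byte key repeats, so the effective keystream is 1a b4 4b 4e d8 cc cc 1a b4.
byte 0: 5d XOR 1a = 47
byte 1: f1 XOR b4 = 45
byte 2: 1f XOR 4b = 54
byte 3: 6e XOR 4e = 20
byte 4: f7 XOR d8 = 2f
byte 5: ec XOR cc = 20
byte 6: b8 XOR cc = 74
byte 7: 72 XOR 1a = 68
byte 8: d1 XOR b4 = 65

01000111 01000101 01010100 00100000 00101111 00100000 01110100 01101000 01100101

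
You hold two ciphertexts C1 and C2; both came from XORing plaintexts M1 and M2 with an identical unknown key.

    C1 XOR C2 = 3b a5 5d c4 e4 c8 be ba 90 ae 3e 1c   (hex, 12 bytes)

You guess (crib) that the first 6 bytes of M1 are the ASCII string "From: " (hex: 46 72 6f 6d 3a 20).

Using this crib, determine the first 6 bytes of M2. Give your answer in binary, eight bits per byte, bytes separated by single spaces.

01111101 11010111 00110010 10101001 11011110 11101000

Since C1 ⊕ C2 = M1 ⊕ M2, XORing with the guessed M1 bytes yields the corresponding M2 bytes: M2 = (C1 ⊕ C2) ⊕ M1.
byte 0: 3b ⊕ 46 = 7d
byte 1: a5 ⊕ 72 = d7
byte 2: 5d ⊕ 6f = 32
byte 3: c4 ⊕ 6d = a9
byte 4: e4 ⊕ 3a = de
byte 5: c8 ⊕ 20 = e8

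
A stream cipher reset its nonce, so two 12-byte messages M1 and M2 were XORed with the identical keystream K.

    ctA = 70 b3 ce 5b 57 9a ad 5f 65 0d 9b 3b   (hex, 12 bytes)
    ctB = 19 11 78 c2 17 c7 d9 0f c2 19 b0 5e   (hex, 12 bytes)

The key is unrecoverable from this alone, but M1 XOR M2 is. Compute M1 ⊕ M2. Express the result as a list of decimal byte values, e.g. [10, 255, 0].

[105, 162, 182, 153, 64, 93, 116, 80, 167, 20, 43, 101]

ctA ⊕ ctB = (M1 ⊕ K) ⊕ (M2 ⊕ K) = M1 ⊕ M2 — the shared key cancels under XOR.
70 XOR 19 = 69
b3 XOR 11 = a2
ce XOR 78 = b6
5b XOR c2 = 99
57 XOR 17 = 40
9a XOR c7 = 5d
ad XOR d9 = 74
5f XOR 0f = 50
65 XOR c2 = a7
0d XOR 19 = 14
9b XOR b0 = 2b
3b XOR 5e = 65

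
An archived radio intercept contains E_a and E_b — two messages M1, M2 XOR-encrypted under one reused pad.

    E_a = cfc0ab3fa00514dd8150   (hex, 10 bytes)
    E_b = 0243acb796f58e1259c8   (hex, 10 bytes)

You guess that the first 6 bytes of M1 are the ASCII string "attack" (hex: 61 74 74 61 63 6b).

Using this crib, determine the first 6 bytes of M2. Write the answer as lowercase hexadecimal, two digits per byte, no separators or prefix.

First, E_a ⊕ E_b = (M1 ⊕ K) ⊕ (M2 ⊕ K) = M1 ⊕ M2, so the key drops out. Then M2 = (M1 ⊕ M2) ⊕ M1 over the first 6 bytes.
byte 0: (cf xor 02) xor 61 = cd xor 61 = ac
byte 1: (c0 xor 43) xor 74 = 83 xor 74 = f7
byte 2: (ab xor ac) xor 74 = 07 xor 74 = 73
byte 3: (3f xor b7) xor 61 = 88 xor 61 = e9
byte 4: (a0 xor 96) xor 63 = 36 xor 63 = 55
byte 5: (05 xor f5) xor 6b = f0 xor 6b = 9b

acf773e9559b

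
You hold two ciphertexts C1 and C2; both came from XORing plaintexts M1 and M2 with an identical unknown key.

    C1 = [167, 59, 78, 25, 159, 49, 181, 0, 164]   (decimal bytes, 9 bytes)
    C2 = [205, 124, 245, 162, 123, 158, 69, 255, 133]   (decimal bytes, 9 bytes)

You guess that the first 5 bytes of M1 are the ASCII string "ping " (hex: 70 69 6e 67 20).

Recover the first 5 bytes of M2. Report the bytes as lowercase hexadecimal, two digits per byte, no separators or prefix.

First, C1 ⊕ C2 = (M1 ⊕ K) ⊕ (M2 ⊕ K) = M1 ⊕ M2, so the key drops out. Then M2 = (M1 ⊕ M2) ⊕ M1 over the first 5 bytes.
byte 0: (a7 xor cd) xor 70 = 6a xor 70 = 1a
byte 1: (3b xor 7c) xor 69 = 47 xor 69 = 2e
byte 2: (4e xor f5) xor 6e = bb xor 6e = d5
byte 3: (19 xor a2) xor 67 = bb xor 67 = dc
byte 4: (9f xor 7b) xor 20 = e4 xor 20 = c4

1a2ed5dcc4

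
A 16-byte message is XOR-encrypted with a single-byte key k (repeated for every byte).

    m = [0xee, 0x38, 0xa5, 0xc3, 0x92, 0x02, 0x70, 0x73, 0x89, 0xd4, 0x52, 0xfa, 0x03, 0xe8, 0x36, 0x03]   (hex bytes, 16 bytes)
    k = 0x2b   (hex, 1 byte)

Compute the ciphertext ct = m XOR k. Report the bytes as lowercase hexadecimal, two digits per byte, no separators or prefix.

c5138ee8b9295b58a2ff79d128c31d28

The 1-byte key repeats, so the effective keystream is 2b 2b 2b 2b 2b 2b 2b 2b 2b 2b 2b 2b 2b 2b 2b 2b.
byte 0: ee ⊕ 2b = c5
byte 1: 38 ⊕ 2b = 13
byte 2: a5 ⊕ 2b = 8e
byte 3: c3 ⊕ 2b = e8
byte 4: 92 ⊕ 2b = b9
byte 5: 02 ⊕ 2b = 29
byte 6: 70 ⊕ 2b = 5b
byte 7: 73 ⊕ 2b = 58
byte 8: 89 ⊕ 2b = a2
byte 9: d4 ⊕ 2b = ff
byte 10: 52 ⊕ 2b = 79
byte 11: fa ⊕ 2b = d1
byte 12: 03 ⊕ 2b = 28
byte 13: e8 ⊕ 2b = c3
byte 14: 36 ⊕ 2b = 1d
byte 15: 03 ⊕ 2b = 28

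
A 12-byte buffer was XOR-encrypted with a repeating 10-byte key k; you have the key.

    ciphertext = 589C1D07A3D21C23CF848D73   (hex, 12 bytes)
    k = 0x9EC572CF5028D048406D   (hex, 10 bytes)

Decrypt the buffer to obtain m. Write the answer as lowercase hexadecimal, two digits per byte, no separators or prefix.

The 10-byte key repeats, so the effective keystream is 9e c5 72 cf 50 28 d0 48 40 6d 9e c5.
byte 0: 58 ⊕ 9e = c6
byte 1: 9c ⊕ c5 = 59
byte 2: 1d ⊕ 72 = 6f
byte 3: 07 ⊕ cf = c8
byte 4: a3 ⊕ 50 = f3
byte 5: d2 ⊕ 28 = fa
byte 6: 1c ⊕ d0 = cc
byte 7: 23 ⊕ 48 = 6b
byte 8: cf ⊕ 40 = 8f
byte 9: 84 ⊕ 6d = e9
byte 10: 8d ⊕ 9e = 13
byte 11: 73 ⊕ c5 = b6

c6596fc8f3facc6b8fe913b6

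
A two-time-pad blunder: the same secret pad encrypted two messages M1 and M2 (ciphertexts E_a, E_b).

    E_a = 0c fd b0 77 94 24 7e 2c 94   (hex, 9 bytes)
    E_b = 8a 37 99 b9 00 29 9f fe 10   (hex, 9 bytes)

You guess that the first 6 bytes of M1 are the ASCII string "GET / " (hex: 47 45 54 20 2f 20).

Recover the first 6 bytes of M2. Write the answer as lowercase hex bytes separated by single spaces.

First, E_a ⊕ E_b = (M1 ⊕ K) ⊕ (M2 ⊕ K) = M1 ⊕ M2, so the key drops out. Then M2 = (M1 ⊕ M2) ⊕ M1 over the first 6 bytes.
byte 0: (0c ^ 8a) ^ 47 = 86 ^ 47 = c1
byte 1: (fd ^ 37) ^ 45 = ca ^ 45 = 8f
byte 2: (b0 ^ 99) ^ 54 = 29 ^ 54 = 7d
byte 3: (77 ^ b9) ^ 20 = ce ^ 20 = ee
byte 4: (94 ^ 00) ^ 2f = 94 ^ 2f = bb
byte 5: (24 ^ 29) ^ 20 = 0d ^ 20 = 2d

c1 8f 7d ee bb 2d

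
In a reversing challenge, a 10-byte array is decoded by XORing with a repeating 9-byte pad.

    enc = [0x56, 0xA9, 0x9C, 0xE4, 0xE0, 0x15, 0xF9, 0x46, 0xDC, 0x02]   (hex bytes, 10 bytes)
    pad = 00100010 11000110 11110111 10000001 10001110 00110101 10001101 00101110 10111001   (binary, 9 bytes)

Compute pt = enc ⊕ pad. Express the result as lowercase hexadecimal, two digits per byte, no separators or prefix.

The 9-byte key repeats, so the effective keystream is 22 c6 f7 81 8e 35 8d 2e b9 22.
byte 0: 56 ⊕ 22 = 74
byte 1: a9 ⊕ c6 = 6f
byte 2: 9c ⊕ f7 = 6b
byte 3: e4 ⊕ 81 = 65
byte 4: e0 ⊕ 8e = 6e
byte 5: 15 ⊕ 35 = 20
byte 6: f9 ⊕ 8d = 74
byte 7: 46 ⊕ 2e = 68
byte 8: dc ⊕ b9 = 65
byte 9: 02 ⊕ 22 = 20

746f6b656e2074686520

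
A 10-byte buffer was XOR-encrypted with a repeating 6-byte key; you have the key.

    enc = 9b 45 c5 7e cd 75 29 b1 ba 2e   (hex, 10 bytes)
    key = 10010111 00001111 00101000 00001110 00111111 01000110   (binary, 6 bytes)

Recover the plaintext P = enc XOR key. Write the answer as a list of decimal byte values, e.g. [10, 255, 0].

The 6-byte key repeats, so the effective keystream is 97 0f 28 0e 3f 46 97 0f 28 0e.
byte 0: 9b ⊕ 97 = 0c
byte 1: 45 ⊕ 0f = 4a
byte 2: c5 ⊕ 28 = ed
byte 3: 7e ⊕ 0e = 70
byte 4: cd ⊕ 3f = f2
byte 5: 75 ⊕ 46 = 33
byte 6: 29 ⊕ 97 = be
byte 7: b1 ⊕ 0f = be
byte 8: ba ⊕ 28 = 92
byte 9: 2e ⊕ 0e = 20

[12, 74, 237, 112, 242, 51, 190, 190, 146, 32]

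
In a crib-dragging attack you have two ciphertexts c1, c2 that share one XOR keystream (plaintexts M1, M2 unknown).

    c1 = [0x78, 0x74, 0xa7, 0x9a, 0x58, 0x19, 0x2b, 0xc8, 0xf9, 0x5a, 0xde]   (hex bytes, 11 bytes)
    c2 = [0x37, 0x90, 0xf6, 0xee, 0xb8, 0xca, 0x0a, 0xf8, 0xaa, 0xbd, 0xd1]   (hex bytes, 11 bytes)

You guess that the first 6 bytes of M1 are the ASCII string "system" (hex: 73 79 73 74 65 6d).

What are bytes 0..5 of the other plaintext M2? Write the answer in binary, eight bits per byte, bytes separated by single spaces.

First, c1 ⊕ c2 = (M1 ⊕ K) ⊕ (M2 ⊕ K) = M1 ⊕ M2, so the key drops out. Then M2 = (M1 ⊕ M2) ⊕ M1 over the first 6 bytes.
byte 0: (78 xor 37) xor 73 = 4f xor 73 = 3c
byte 1: (74 xor 90) xor 79 = e4 xor 79 = 9d
byte 2: (a7 xor f6) xor 73 = 51 xor 73 = 22
byte 3: (9a xor ee) xor 74 = 74 xor 74 = 00
byte 4: (58 xor b8) xor 65 = e0 xor 65 = 85
byte 5: (19 xor ca) xor 6d = d3 xor 6d = be

00111100 10011101 00100010 00000000 10000101 10111110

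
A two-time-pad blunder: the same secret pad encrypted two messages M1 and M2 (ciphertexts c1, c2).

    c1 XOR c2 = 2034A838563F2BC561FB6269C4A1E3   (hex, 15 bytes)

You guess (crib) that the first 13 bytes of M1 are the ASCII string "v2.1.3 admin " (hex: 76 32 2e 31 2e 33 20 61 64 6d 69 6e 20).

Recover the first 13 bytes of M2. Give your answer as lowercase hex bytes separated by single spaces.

Since c1 ⊕ c2 = M1 ⊕ M2, XORing with the guessed M1 bytes yields the corresponding M2 bytes: M2 = (c1 ⊕ c2) ⊕ M1.
byte 0: 00100000 XOR 01110110 = 01010110
byte 1: 00110100 XOR 00110010 = 00000110
byte 2: 10101000 XOR 00101110 = 10000110
byte 3: 00111000 XOR 00110001 = 00001001
byte 4: 01010110 XOR 00101110 = 01111000
byte 5: 00111111 XOR 00110011 = 00001100
byte 6: 00101011 XOR 00100000 = 00001011
byte 7: 11000101 XOR 01100001 = 10100100
byte 8: 01100001 XOR 01100100 = 00000101
byte 9: 11111011 XOR 01101101 = 10010110
byte 10: 01100010 XOR 01101001 = 00001011
byte 11: 01101001 XOR 01101110 = 00000111
byte 12: 11000100 XOR 00100000 = 11100100

56 06 86 09 78 0c 0b a4 05 96 0b 07 e4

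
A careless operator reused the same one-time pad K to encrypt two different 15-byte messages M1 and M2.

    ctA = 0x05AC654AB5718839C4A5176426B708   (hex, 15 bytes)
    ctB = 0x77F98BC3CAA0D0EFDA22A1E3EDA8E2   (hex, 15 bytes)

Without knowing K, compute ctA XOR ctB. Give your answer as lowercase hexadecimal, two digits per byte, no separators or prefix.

ctA ⊕ ctB = (M1 ⊕ K) ⊕ (M2 ⊕ K) = M1 ⊕ M2 — the shared key cancels under XOR.
byte 0: 05 ⊕ 77 = 72
byte 1: ac ⊕ f9 = 55
byte 2: 65 ⊕ 8b = ee
byte 3: 4a ⊕ c3 = 89
byte 4: b5 ⊕ ca = 7f
byte 5: 71 ⊕ a0 = d1
byte 6: 88 ⊕ d0 = 58
byte 7: 39 ⊕ ef = d6
byte 8: c4 ⊕ da = 1e
byte 9: a5 ⊕ 22 = 87
byte 10: 17 ⊕ a1 = b6
byte 11: 64 ⊕ e3 = 87
byte 12: 26 ⊕ ed = cb
byte 13: b7 ⊕ a8 = 1f
byte 14: 08 ⊕ e2 = ea

7255ee897fd158d61e87b687cb1fea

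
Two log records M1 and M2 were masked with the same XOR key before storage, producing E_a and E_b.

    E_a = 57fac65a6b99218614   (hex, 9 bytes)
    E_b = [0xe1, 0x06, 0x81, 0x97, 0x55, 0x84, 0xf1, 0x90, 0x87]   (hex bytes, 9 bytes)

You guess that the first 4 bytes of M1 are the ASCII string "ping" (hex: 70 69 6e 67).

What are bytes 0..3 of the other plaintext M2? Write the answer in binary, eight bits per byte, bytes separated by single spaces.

11000110 10010101 00101001 10101010

First, E_a ⊕ E_b = (M1 ⊕ K) ⊕ (M2 ⊕ K) = M1 ⊕ M2, so the key drops out. Then M2 = (M1 ⊕ M2) ⊕ M1 over the first 4 bytes.
byte 0: (57 ^ e1) ^ 70 = b6 ^ 70 = c6
byte 1: (fa ^ 06) ^ 69 = fc ^ 69 = 95
byte 2: (c6 ^ 81) ^ 6e = 47 ^ 6e = 29
byte 3: (5a ^ 97) ^ 67 = cd ^ 67 = aa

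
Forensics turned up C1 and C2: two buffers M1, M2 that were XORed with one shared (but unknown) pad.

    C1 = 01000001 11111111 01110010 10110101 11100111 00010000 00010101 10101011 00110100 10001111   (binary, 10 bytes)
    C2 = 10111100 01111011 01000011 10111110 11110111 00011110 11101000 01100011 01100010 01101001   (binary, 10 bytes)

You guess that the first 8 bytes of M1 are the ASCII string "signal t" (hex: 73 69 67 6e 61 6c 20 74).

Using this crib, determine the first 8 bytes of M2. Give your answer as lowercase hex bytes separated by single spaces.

8e ed 56 65 71 62 dd bc

First, C1 ⊕ C2 = (M1 ⊕ K) ⊕ (M2 ⊕ K) = M1 ⊕ M2, so the key drops out. Then M2 = (M1 ⊕ M2) ⊕ M1 over the first 8 bytes.
byte 0: (41 ⊕ bc) ⊕ 73 = fd ⊕ 73 = 8e
byte 1: (ff ⊕ 7b) ⊕ 69 = 84 ⊕ 69 = ed
byte 2: (72 ⊕ 43) ⊕ 67 = 31 ⊕ 67 = 56
byte 3: (b5 ⊕ be) ⊕ 6e = 0b ⊕ 6e = 65
byte 4: (e7 ⊕ f7) ⊕ 61 = 10 ⊕ 61 = 71
byte 5: (10 ⊕ 1e) ⊕ 6c = 0e ⊕ 6c = 62
byte 6: (15 ⊕ e8) ⊕ 20 = fd ⊕ 20 = dd
byte 7: (ab ⊕ 63) ⊕ 74 = c8 ⊕ 74 = bc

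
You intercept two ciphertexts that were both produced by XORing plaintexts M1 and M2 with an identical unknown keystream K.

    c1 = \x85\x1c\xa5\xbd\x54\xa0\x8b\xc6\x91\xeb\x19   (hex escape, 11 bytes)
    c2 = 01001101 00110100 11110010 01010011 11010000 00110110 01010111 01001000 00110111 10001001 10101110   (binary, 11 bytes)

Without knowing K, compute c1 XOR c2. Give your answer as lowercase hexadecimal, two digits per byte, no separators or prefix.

c1 ⊕ c2 = (M1 ⊕ K) ⊕ (M2 ⊕ K) = M1 ⊕ M2 — the shared key cancels under XOR.
byte 0: 10000101 ^ 01001101 = 11001000
byte 1: 00011100 ^ 00110100 = 00101000
byte 2: 10100101 ^ 11110010 = 01010111
byte 3: 10111101 ^ 01010011 = 11101110
byte 4: 01010100 ^ 11010000 = 10000100
byte 5: 10100000 ^ 00110110 = 10010110
byte 6: 10001011 ^ 01010111 = 11011100
byte 7: 11000110 ^ 01001000 = 10001110
byte 8: 10010001 ^ 00110111 = 10100110
byte 9: 11101011 ^ 10001001 = 01100010
byte 10: 00011001 ^ 10101110 = 10110111

c82857ee8496dc8ea662b7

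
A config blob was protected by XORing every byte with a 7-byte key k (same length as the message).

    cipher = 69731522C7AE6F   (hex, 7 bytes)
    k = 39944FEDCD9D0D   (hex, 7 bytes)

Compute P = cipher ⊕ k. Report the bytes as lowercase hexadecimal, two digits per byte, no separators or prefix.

50e75acf0a3362

XOR is its own inverse, so applying the key byte-wise gives the result directly.
69 xor 39 = 50
73 xor 94 = e7
15 xor 4f = 5a
22 xor ed = cf
c7 xor cd = 0a
ae xor 9d = 33
6f xor 0d = 62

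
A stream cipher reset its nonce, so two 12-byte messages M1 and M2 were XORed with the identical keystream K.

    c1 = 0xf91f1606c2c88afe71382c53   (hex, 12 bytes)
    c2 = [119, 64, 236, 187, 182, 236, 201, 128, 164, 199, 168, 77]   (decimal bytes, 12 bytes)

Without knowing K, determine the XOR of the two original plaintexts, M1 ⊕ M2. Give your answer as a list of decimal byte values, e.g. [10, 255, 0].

[142, 95, 250, 189, 116, 36, 67, 126, 213, 255, 132, 30]

c1 ⊕ c2 = (M1 ⊕ K) ⊕ (M2 ⊕ K) = M1 ⊕ M2 — the shared key cancels under XOR.
byte 0: f9 ^ 77 = 8e
byte 1: 1f ^ 40 = 5f
byte 2: 16 ^ ec = fa
byte 3: 06 ^ bb = bd
byte 4: c2 ^ b6 = 74
byte 5: c8 ^ ec = 24
byte 6: 8a ^ c9 = 43
byte 7: fe ^ 80 = 7e
byte 8: 71 ^ a4 = d5
byte 9: 38 ^ c7 = ff
byte 10: 2c ^ a8 = 84
byte 11: 53 ^ 4d = 1e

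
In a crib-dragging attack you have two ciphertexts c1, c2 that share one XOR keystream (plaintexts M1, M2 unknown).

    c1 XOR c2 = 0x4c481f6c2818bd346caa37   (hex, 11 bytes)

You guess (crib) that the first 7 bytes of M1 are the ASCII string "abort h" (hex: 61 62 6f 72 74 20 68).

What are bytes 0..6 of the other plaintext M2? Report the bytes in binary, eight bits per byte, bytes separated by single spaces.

00101101 00101010 01110000 00011110 01011100 00111000 11010101

Since c1 ⊕ c2 = M1 ⊕ M2, XORing with the guessed M1 bytes yields the corresponding M2 bytes: M2 = (c1 ⊕ c2) ⊕ M1.
4c XOR 61 = 2d
48 XOR 62 = 2a
1f XOR 6f = 70
6c XOR 72 = 1e
28 XOR 74 = 5c
18 XOR 20 = 38
bd XOR 68 = d5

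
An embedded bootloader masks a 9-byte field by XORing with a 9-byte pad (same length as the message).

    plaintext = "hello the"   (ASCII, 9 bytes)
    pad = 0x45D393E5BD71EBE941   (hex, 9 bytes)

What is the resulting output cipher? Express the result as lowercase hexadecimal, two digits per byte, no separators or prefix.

2db6ff89d2519f8124

104 XOR  69 =  45
101 XOR 211 = 182
108 XOR 147 = 255
108 XOR 229 = 137
111 XOR 189 = 210
 32 XOR 113 =  81
116 XOR 235 = 159
104 XOR 233 = 129
101 XOR  65 =  36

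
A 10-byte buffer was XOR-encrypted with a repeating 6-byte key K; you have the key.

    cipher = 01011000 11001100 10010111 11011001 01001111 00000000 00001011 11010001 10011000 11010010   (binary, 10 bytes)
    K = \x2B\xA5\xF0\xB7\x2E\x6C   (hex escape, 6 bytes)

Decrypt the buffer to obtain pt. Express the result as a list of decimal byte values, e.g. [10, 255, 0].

The 6-byte key repeats, so the effective keystream is 2b a5 f0 b7 2e 6c 2b a5 f0 b7.
byte 0: 58 ^ 2b = 73
byte 1: cc ^ a5 = 69
byte 2: 97 ^ f0 = 67
byte 3: d9 ^ b7 = 6e
byte 4: 4f ^ 2e = 61
byte 5: 00 ^ 6c = 6c
byte 6: 0b ^ 2b = 20
byte 7: d1 ^ a5 = 74
byte 8: 98 ^ f0 = 68
byte 9: d2 ^ b7 = 65

[115, 105, 103, 110, 97, 108, 32, 116, 104, 101]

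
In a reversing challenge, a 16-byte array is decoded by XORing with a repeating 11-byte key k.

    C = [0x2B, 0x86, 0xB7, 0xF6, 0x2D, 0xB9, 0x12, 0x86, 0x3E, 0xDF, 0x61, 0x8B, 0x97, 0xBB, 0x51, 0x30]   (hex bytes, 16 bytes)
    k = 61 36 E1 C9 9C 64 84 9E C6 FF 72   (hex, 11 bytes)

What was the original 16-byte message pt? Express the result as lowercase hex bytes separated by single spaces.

The 11-byte key repeats, so the effective keystream is 61 36 e1 c9 9c 64 84 9e c6 ff 72 61 36 e1 c9 9c.
byte 0: 2b ^ 61 = 4a
byte 1: 86 ^ 36 = b0
byte 2: b7 ^ e1 = 56
byte 3: f6 ^ c9 = 3f
byte 4: 2d ^ 9c = b1
byte 5: b9 ^ 64 = dd
byte 6: 12 ^ 84 = 96
byte 7: 86 ^ 9e = 18
byte 8: 3e ^ c6 = f8
byte 9: df ^ ff = 20
byte 10: 61 ^ 72 = 13
byte 11: 8b ^ 61 = ea
byte 12: 97 ^ 36 = a1
byte 13: bb ^ e1 = 5a
byte 14: 51 ^ c9 = 98
byte 15: 30 ^ 9c = ac

4a b0 56 3f b1 dd 96 18 f8 20 13 ea a1 5a 98 ac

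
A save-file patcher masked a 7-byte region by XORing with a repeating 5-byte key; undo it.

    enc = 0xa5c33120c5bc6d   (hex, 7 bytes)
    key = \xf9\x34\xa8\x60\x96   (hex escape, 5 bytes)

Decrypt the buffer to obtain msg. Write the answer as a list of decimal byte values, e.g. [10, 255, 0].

[92, 247, 153, 64, 83, 69, 89]

The 5-byte key repeats, so the effective keystream is f9 34 a8 60 96 f9 34.
byte 0: a5 XOR f9 = 5c
byte 1: c3 XOR 34 = f7
byte 2: 31 XOR a8 = 99
byte 3: 20 XOR 60 = 40
byte 4: c5 XOR 96 = 53
byte 5: bc XOR f9 = 45
byte 6: 6d XOR 34 = 59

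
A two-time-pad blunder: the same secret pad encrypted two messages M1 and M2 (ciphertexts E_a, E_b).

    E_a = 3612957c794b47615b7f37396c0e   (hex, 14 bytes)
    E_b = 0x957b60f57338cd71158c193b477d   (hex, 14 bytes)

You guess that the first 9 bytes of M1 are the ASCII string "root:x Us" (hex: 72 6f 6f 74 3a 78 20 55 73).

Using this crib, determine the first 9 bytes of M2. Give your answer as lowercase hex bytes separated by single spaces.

d1 06 9a fd 30 0b aa 45 3d

First, E_a ⊕ E_b = (M1 ⊕ K) ⊕ (M2 ⊕ K) = M1 ⊕ M2, so the key drops out. Then M2 = (M1 ⊕ M2) ⊕ M1 over the first 9 bytes.
byte 0: (36 xor 95) xor 72 = a3 xor 72 = d1
byte 1: (12 xor 7b) xor 6f = 69 xor 6f = 06
byte 2: (95 xor 60) xor 6f = f5 xor 6f = 9a
byte 3: (7c xor f5) xor 74 = 89 xor 74 = fd
byte 4: (79 xor 73) xor 3a = 0a xor 3a = 30
byte 5: (4b xor 38) xor 78 = 73 xor 78 = 0b
byte 6: (47 xor cd) xor 20 = 8a xor 20 = aa
byte 7: (61 xor 71) xor 55 = 10 xor 55 = 45
byte 8: (5b xor 15) xor 73 = 4e xor 73 = 3d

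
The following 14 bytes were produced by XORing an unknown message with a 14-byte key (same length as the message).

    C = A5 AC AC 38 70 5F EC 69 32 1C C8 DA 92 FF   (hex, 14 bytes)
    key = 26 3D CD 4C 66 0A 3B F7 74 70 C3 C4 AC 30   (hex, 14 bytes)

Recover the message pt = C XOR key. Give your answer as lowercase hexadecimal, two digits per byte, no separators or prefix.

byte 0: 10100101 ^ 00100110 = 10000011
byte 1: 10101100 ^ 00111101 = 10010001
byte 2: 10101100 ^ 11001101 = 01100001
byte 3: 00111000 ^ 01001100 = 01110100
byte 4: 01110000 ^ 01100110 = 00010110
byte 5: 01011111 ^ 00001010 = 01010101
byte 6: 11101100 ^ 00111011 = 11010111
byte 7: 01101001 ^ 11110111 = 10011110
byte 8: 00110010 ^ 01110100 = 01000110
byte 9: 00011100 ^ 01110000 = 01101100
byte 10: 11001000 ^ 11000011 = 00001011
byte 11: 11011010 ^ 11000100 = 00011110
byte 12: 10010010 ^ 10101100 = 00111110
byte 13: 11111111 ^ 00110000 = 11001111

839161741655d79e466c0b1e3ecf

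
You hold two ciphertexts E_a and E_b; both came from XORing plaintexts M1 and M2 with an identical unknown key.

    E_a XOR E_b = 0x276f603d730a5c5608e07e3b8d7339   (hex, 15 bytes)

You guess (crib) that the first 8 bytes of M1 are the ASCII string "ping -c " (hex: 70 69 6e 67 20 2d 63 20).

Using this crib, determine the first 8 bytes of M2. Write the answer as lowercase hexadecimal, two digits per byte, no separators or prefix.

Since E_a ⊕ E_b = M1 ⊕ M2, XORing with the guessed M1 bytes yields the corresponding M2 bytes: M2 = (E_a ⊕ E_b) ⊕ M1.
00100111 XOR 01110000 = 01010111
01101111 XOR 01101001 = 00000110
01100000 XOR 01101110 = 00001110
00111101 XOR 01100111 = 01011010
01110011 XOR 00100000 = 01010011
00001010 XOR 00101101 = 00100111
01011100 XOR 01100011 = 00111111
01010110 XOR 00100000 = 01110110

57060e5a53273f76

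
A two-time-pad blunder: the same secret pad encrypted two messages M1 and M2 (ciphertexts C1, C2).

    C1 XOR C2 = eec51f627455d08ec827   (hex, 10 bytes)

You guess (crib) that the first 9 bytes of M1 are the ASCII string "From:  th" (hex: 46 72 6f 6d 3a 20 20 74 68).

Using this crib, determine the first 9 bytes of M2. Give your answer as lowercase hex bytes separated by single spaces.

a8 b7 70 0f 4e 75 f0 fa a0

Since C1 ⊕ C2 = M1 ⊕ M2, XORing with the guessed M1 bytes yields the corresponding M2 bytes: M2 = (C1 ⊕ C2) ⊕ M1.
11101110 xor 01000110 = 10101000
11000101 xor 01110010 = 10110111
00011111 xor 01101111 = 01110000
01100010 xor 01101101 = 00001111
01110100 xor 00111010 = 01001110
01010101 xor 00100000 = 01110101
11010000 xor 00100000 = 11110000
10001110 xor 01110100 = 11111010
11001000 xor 01101000 = 10100000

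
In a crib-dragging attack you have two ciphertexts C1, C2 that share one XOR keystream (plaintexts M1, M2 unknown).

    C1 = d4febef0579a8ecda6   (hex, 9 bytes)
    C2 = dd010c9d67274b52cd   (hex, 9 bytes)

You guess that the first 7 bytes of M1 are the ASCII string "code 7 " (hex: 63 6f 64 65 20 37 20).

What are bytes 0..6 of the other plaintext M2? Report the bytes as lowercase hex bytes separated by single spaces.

First, C1 ⊕ C2 = (M1 ⊕ K) ⊕ (M2 ⊕ K) = M1 ⊕ M2, so the key drops out. Then M2 = (M1 ⊕ M2) ⊕ M1 over the first 7 bytes.
byte 0: (d4 xor dd) xor 63 = 09 xor 63 = 6a
byte 1: (fe xor 01) xor 6f = ff xor 6f = 90
byte 2: (be xor 0c) xor 64 = b2 xor 64 = d6
byte 3: (f0 xor 9d) xor 65 = 6d xor 65 = 08
byte 4: (57 xor 67) xor 20 = 30 xor 20 = 10
byte 5: (9a xor 27) xor 37 = bd xor 37 = 8a
byte 6: (8e xor 4b) xor 20 = c5 xor 20 = e5

6a 90 d6 08 10 8a e5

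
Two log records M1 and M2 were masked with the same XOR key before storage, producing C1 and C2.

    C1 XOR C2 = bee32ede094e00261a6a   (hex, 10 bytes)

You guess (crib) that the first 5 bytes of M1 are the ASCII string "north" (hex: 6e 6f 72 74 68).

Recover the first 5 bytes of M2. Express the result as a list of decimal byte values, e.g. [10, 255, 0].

Since C1 ⊕ C2 = M1 ⊕ M2, XORing with the guessed M1 bytes yields the corresponding M2 bytes: M2 = (C1 ⊕ C2) ⊕ M1.
byte 0: be xor 6e = d0
byte 1: e3 xor 6f = 8c
byte 2: 2e xor 72 = 5c
byte 3: de xor 74 = aa
byte 4: 09 xor 68 = 61

[208, 140, 92, 170, 97]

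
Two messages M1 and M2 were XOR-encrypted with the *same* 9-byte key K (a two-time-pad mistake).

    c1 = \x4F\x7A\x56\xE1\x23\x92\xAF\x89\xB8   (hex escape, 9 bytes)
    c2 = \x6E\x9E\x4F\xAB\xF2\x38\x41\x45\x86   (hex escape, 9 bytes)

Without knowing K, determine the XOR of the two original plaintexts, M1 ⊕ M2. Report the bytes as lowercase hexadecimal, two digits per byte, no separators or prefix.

c1 ⊕ c2 = (M1 ⊕ K) ⊕ (M2 ⊕ K) = M1 ⊕ M2 — the shared key cancels under XOR.
4f ^ 6e = 21
7a ^ 9e = e4
56 ^ 4f = 19
e1 ^ ab = 4a
23 ^ f2 = d1
92 ^ 38 = aa
af ^ 41 = ee
89 ^ 45 = cc
b8 ^ 86 = 3e

21e4194ad1aaeecc3e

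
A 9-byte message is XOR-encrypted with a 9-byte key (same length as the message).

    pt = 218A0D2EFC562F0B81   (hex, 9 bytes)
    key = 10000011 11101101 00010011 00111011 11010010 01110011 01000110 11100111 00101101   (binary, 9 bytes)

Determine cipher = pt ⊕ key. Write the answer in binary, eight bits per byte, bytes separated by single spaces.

byte 0: 21 ^ 83 = a2
byte 1: 8a ^ ed = 67
byte 2: 0d ^ 13 = 1e
byte 3: 2e ^ 3b = 15
byte 4: fc ^ d2 = 2e
byte 5: 56 ^ 73 = 25
byte 6: 2f ^ 46 = 69
byte 7: 0b ^ e7 = ec
byte 8: 81 ^ 2d = ac

10100010 01100111 00011110 00010101 00101110 00100101 01101001 11101100 10101100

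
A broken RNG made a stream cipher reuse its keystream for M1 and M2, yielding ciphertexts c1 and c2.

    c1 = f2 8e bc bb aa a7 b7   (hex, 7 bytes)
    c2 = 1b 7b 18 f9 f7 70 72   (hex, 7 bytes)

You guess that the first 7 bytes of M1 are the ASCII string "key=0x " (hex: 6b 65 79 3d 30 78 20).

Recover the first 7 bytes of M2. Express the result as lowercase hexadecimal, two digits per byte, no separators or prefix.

First, c1 ⊕ c2 = (M1 ⊕ K) ⊕ (M2 ⊕ K) = M1 ⊕ M2, so the key drops out. Then M2 = (M1 ⊕ M2) ⊕ M1 over the first 7 bytes.
byte 0: (f2 XOR 1b) XOR 6b = e9 XOR 6b = 82
byte 1: (8e XOR 7b) XOR 65 = f5 XOR 65 = 90
byte 2: (bc XOR 18) XOR 79 = a4 XOR 79 = dd
byte 3: (bb XOR f9) XOR 3d = 42 XOR 3d = 7f
byte 4: (aa XOR f7) XOR 30 = 5d XOR 30 = 6d
byte 5: (a7 XOR 70) XOR 78 = d7 XOR 78 = af
byte 6: (b7 XOR 72) XOR 20 = c5 XOR 20 = e5

8290dd7f6dafe5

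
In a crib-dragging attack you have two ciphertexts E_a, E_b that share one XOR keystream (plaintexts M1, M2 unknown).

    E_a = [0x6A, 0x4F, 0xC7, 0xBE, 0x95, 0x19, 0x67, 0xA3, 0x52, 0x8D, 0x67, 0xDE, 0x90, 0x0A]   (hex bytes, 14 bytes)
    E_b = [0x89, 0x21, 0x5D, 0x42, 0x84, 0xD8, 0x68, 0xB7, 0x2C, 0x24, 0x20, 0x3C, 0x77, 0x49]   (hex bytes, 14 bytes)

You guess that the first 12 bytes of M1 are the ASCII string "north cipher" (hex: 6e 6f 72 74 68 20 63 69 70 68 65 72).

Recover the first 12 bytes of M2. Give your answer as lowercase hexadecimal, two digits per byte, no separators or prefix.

8d01e88879e16c7d0ec12290

First, E_a ⊕ E_b = (M1 ⊕ K) ⊕ (M2 ⊕ K) = M1 ⊕ M2, so the key drops out. Then M2 = (M1 ⊕ M2) ⊕ M1 over the first 12 bytes.
byte 0: (6a XOR 89) XOR 6e = e3 XOR 6e = 8d
byte 1: (4f XOR 21) XOR 6f = 6e XOR 6f = 01
byte 2: (c7 XOR 5d) XOR 72 = 9a XOR 72 = e8
byte 3: (be XOR 42) XOR 74 = fc XOR 74 = 88
byte 4: (95 XOR 84) XOR 68 = 11 XOR 68 = 79
byte 5: (19 XOR d8) XOR 20 = c1 XOR 20 = e1
byte 6: (67 XOR 68) XOR 63 = 0f XOR 63 = 6c
byte 7: (a3 XOR b7) XOR 69 = 14 XOR 69 = 7d
byte 8: (52 XOR 2c) XOR 70 = 7e XOR 70 = 0e
byte 9: (8d XOR 24) XOR 68 = a9 XOR 68 = c1
byte 10: (67 XOR 20) XOR 65 = 47 XOR 65 = 22
byte 11: (de XOR 3c) XOR 72 = e2 XOR 72 = 90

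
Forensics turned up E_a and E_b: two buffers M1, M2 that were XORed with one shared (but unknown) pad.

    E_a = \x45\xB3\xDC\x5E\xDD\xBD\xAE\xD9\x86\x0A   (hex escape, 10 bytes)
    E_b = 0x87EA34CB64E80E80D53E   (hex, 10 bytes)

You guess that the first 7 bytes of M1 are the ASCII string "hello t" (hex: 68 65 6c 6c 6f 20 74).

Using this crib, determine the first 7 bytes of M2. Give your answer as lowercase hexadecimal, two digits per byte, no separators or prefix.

First, E_a ⊕ E_b = (M1 ⊕ K) ⊕ (M2 ⊕ K) = M1 ⊕ M2, so the key drops out. Then M2 = (M1 ⊕ M2) ⊕ M1 over the first 7 bytes.
byte 0: (45 ^ 87) ^ 68 = c2 ^ 68 = aa
byte 1: (b3 ^ ea) ^ 65 = 59 ^ 65 = 3c
byte 2: (dc ^ 34) ^ 6c = e8 ^ 6c = 84
byte 3: (5e ^ cb) ^ 6c = 95 ^ 6c = f9
byte 4: (dd ^ 64) ^ 6f = b9 ^ 6f = d6
byte 5: (bd ^ e8) ^ 20 = 55 ^ 20 = 75
byte 6: (ae ^ 0e) ^ 74 = a0 ^ 74 = d4

aa3c84f9d675d4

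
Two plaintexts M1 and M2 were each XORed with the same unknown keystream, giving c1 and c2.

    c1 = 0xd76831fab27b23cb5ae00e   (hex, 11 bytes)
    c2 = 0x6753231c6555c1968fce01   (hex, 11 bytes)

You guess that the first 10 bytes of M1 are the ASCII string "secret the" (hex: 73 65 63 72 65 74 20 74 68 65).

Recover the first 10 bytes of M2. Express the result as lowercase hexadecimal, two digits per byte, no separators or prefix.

c35e7194b25ac229bd4b

First, c1 ⊕ c2 = (M1 ⊕ K) ⊕ (M2 ⊕ K) = M1 ⊕ M2, so the key drops out. Then M2 = (M1 ⊕ M2) ⊕ M1 over the first 10 bytes.
byte 0: (d7 ⊕ 67) ⊕ 73 = b0 ⊕ 73 = c3
byte 1: (68 ⊕ 53) ⊕ 65 = 3b ⊕ 65 = 5e
byte 2: (31 ⊕ 23) ⊕ 63 = 12 ⊕ 63 = 71
byte 3: (fa ⊕ 1c) ⊕ 72 = e6 ⊕ 72 = 94
byte 4: (b2 ⊕ 65) ⊕ 65 = d7 ⊕ 65 = b2
byte 5: (7b ⊕ 55) ⊕ 74 = 2e ⊕ 74 = 5a
byte 6: (23 ⊕ c1) ⊕ 20 = e2 ⊕ 20 = c2
byte 7: (cb ⊕ 96) ⊕ 74 = 5d ⊕ 74 = 29
byte 8: (5a ⊕ 8f) ⊕ 68 = d5 ⊕ 68 = bd
byte 9: (e0 ⊕ ce) ⊕ 65 = 2e ⊕ 65 = 4b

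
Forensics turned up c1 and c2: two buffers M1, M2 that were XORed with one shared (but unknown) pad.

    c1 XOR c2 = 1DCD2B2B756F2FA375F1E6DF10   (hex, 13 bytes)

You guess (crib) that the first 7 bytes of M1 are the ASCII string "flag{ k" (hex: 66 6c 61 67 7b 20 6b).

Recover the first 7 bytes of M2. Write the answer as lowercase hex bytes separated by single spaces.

7b a1 4a 4c 0e 4f 44

Since c1 ⊕ c2 = M1 ⊕ M2, XORing with the guessed M1 bytes yields the corresponding M2 bytes: M2 = (c1 ⊕ c2) ⊕ M1.
 29 ^ 102 = 123
205 ^ 108 = 161
 43 ^  97 =  74
 43 ^ 103 =  76
117 ^ 123 =  14
111 ^  32 =  79
 47 ^ 107 =  68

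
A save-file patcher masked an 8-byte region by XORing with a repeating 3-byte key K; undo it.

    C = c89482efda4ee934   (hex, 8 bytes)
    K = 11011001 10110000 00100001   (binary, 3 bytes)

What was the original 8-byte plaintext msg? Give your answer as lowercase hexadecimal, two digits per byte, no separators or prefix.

The 3-byte key repeats, so the effective keystream is d9 b0 21 d9 b0 21 d9 b0.
byte 0: 200 XOR 217 =  17
byte 1: 148 XOR 176 =  36
byte 2: 130 XOR  33 = 163
byte 3: 239 XOR 217 =  54
byte 4: 218 XOR 176 = 106
byte 5:  78 XOR  33 = 111
byte 6: 233 XOR 217 =  48
byte 7:  52 XOR 176 = 132

1124a3366a6f3084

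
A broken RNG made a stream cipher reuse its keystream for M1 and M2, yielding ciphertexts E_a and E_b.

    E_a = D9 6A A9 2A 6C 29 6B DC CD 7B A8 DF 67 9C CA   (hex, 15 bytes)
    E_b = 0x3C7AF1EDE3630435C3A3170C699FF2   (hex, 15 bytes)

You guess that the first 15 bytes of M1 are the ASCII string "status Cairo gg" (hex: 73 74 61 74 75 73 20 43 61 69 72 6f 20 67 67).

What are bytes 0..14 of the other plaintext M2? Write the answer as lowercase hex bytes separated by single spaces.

First, E_a ⊕ E_b = (M1 ⊕ K) ⊕ (M2 ⊕ K) = M1 ⊕ M2, so the key drops out. Then M2 = (M1 ⊕ M2) ⊕ M1 over the first 15 bytes.
byte 0: (d9 ⊕ 3c) ⊕ 73 = e5 ⊕ 73 = 96
byte 1: (6a ⊕ 7a) ⊕ 74 = 10 ⊕ 74 = 64
byte 2: (a9 ⊕ f1) ⊕ 61 = 58 ⊕ 61 = 39
byte 3: (2a ⊕ ed) ⊕ 74 = c7 ⊕ 74 = b3
byte 4: (6c ⊕ e3) ⊕ 75 = 8f ⊕ 75 = fa
byte 5: (29 ⊕ 63) ⊕ 73 = 4a ⊕ 73 = 39
byte 6: (6b ⊕ 04) ⊕ 20 = 6f ⊕ 20 = 4f
byte 7: (dc ⊕ 35) ⊕ 43 = e9 ⊕ 43 = aa
byte 8: (cd ⊕ c3) ⊕ 61 = 0e ⊕ 61 = 6f
byte 9: (7b ⊕ a3) ⊕ 69 = d8 ⊕ 69 = b1
byte 10: (a8 ⊕ 17) ⊕ 72 = bf ⊕ 72 = cd
byte 11: (df ⊕ 0c) ⊕ 6f = d3 ⊕ 6f = bc
byte 12: (67 ⊕ 69) ⊕ 20 = 0e ⊕ 20 = 2e
byte 13: (9c ⊕ 9f) ⊕ 67 = 03 ⊕ 67 = 64
byte 14: (ca ⊕ f2) ⊕ 67 = 38 ⊕ 67 = 5f

96 64 39 b3 fa 39 4f aa 6f b1 cd bc 2e 64 5f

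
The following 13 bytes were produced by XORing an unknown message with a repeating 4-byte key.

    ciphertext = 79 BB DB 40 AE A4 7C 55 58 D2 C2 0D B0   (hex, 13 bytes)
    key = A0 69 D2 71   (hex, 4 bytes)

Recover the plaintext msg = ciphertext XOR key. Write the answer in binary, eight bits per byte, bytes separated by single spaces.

The 4-byte key repeats, so the effective keystream is a0 69 d2 71 a0 69 d2 71 a0 69 d2 71 a0.
byte 0: 79 xor a0 = d9
byte 1: bb xor 69 = d2
byte 2: db xor d2 = 09
byte 3: 40 xor 71 = 31
byte 4: ae xor a0 = 0e
byte 5: a4 xor 69 = cd
byte 6: 7c xor d2 = ae
byte 7: 55 xor 71 = 24
byte 8: 58 xor a0 = f8
byte 9: d2 xor 69 = bb
byte 10: c2 xor d2 = 10
byte 11: 0d xor 71 = 7c
byte 12: b0 xor a0 = 10

11011001 11010010 00001001 00110001 00001110 11001101 10101110 00100100 11111000 10111011 00010000 01111100 00010000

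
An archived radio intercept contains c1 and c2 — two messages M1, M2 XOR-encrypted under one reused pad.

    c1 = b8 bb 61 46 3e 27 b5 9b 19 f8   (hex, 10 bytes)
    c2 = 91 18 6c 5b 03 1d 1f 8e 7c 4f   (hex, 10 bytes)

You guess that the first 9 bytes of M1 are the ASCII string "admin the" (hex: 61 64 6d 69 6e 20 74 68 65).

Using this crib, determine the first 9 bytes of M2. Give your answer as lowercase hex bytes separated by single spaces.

48 c7 60 74 53 1a de 7d 00

First, c1 ⊕ c2 = (M1 ⊕ K) ⊕ (M2 ⊕ K) = M1 ⊕ M2, so the key drops out. Then M2 = (M1 ⊕ M2) ⊕ M1 over the first 9 bytes.
byte 0: (b8 XOR 91) XOR 61 = 29 XOR 61 = 48
byte 1: (bb XOR 18) XOR 64 = a3 XOR 64 = c7
byte 2: (61 XOR 6c) XOR 6d = 0d XOR 6d = 60
byte 3: (46 XOR 5b) XOR 69 = 1d XOR 69 = 74
byte 4: (3e XOR 03) XOR 6e = 3d XOR 6e = 53
byte 5: (27 XOR 1d) XOR 20 = 3a XOR 20 = 1a
byte 6: (b5 XOR 1f) XOR 74 = aa XOR 74 = de
byte 7: (9b XOR 8e) XOR 68 = 15 XOR 68 = 7d
byte 8: (19 XOR 7c) XOR 65 = 65 XOR 65 = 00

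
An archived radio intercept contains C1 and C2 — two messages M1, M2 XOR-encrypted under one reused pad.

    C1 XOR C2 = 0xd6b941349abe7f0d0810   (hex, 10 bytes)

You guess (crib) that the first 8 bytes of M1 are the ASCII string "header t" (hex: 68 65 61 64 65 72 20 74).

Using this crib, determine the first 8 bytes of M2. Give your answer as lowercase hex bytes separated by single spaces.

Since C1 ⊕ C2 = M1 ⊕ M2, XORing with the guessed M1 bytes yields the corresponding M2 bytes: M2 = (C1 ⊕ C2) ⊕ M1.
d6 xor 68 = be
b9 xor 65 = dc
41 xor 61 = 20
34 xor 64 = 50
9a xor 65 = ff
be xor 72 = cc
7f xor 20 = 5f
0d xor 74 = 79

be dc 20 50 ff cc 5f 79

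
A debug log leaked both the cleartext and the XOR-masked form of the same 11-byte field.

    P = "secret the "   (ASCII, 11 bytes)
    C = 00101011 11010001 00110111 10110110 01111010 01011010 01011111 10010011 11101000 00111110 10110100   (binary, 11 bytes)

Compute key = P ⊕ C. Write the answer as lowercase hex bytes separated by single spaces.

Since C = P ⊕ key, XORing both sides with P gives key = P ⊕ C.
01110011 XOR 00101011 = 01011000
01100101 XOR 11010001 = 10110100
01100011 XOR 00110111 = 01010100
01110010 XOR 10110110 = 11000100
01100101 XOR 01111010 = 00011111
01110100 XOR 01011010 = 00101110
00100000 XOR 01011111 = 01111111
01110100 XOR 10010011 = 11100111
01101000 XOR 11101000 = 10000000
01100101 XOR 00111110 = 01011011
00100000 XOR 10110100 = 10010100

58 b4 54 c4 1f 2e 7f e7 80 5b 94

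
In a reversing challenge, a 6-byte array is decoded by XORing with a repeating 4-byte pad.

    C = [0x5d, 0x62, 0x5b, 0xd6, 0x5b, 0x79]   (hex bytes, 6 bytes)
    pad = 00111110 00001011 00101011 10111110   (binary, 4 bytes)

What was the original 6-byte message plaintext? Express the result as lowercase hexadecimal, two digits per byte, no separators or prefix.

The 4-byte key repeats, so the effective keystream is 3e 0b 2b be 3e 0b.
byte 0: 5d xor 3e = 63
byte 1: 62 xor 0b = 69
byte 2: 5b xor 2b = 70
byte 3: d6 xor be = 68
byte 4: 5b xor 3e = 65
byte 5: 79 xor 0b = 72

636970686572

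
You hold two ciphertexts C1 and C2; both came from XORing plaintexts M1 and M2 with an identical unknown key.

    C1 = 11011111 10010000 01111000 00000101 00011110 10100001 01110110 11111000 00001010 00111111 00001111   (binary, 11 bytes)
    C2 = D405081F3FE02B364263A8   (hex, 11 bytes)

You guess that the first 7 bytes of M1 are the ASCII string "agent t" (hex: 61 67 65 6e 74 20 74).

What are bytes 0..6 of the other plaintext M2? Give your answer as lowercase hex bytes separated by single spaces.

First, C1 ⊕ C2 = (M1 ⊕ K) ⊕ (M2 ⊕ K) = M1 ⊕ M2, so the key drops out. Then M2 = (M1 ⊕ M2) ⊕ M1 over the first 7 bytes.
byte 0: (df XOR d4) XOR 61 = 0b XOR 61 = 6a
byte 1: (90 XOR 05) XOR 67 = 95 XOR 67 = f2
byte 2: (78 XOR 08) XOR 65 = 70 XOR 65 = 15
byte 3: (05 XOR 1f) XOR 6e = 1a XOR 6e = 74
byte 4: (1e XOR 3f) XOR 74 = 21 XOR 74 = 55
byte 5: (a1 XOR e0) XOR 20 = 41 XOR 20 = 61
byte 6: (76 XOR 2b) XOR 74 = 5d XOR 74 = 29

6a f2 15 74 55 61 29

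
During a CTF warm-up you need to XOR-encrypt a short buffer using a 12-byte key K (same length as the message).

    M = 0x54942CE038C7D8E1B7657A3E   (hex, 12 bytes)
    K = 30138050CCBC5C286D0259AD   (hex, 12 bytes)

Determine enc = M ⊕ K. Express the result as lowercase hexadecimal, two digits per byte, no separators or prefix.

6487acb0f47b84c9da672393

XOR is its own inverse, so applying the key byte-wise gives the result directly.
 84 xor  48 = 100
148 xor  19 = 135
 44 xor 128 = 172
224 xor  80 = 176
 56 xor 204 = 244
199 xor 188 = 123
216 xor  92 = 132
225 xor  40 = 201
183 xor 109 = 218
101 xor   2 = 103
122 xor  89 =  35
 62 xor 173 = 147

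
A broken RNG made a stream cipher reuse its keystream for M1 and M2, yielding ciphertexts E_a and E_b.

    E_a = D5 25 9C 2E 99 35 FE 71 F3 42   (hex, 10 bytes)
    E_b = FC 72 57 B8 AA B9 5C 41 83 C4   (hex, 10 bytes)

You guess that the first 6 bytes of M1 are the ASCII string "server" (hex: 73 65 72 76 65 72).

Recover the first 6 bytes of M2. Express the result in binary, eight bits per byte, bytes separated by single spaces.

First, E_a ⊕ E_b = (M1 ⊕ K) ⊕ (M2 ⊕ K) = M1 ⊕ M2, so the key drops out. Then M2 = (M1 ⊕ M2) ⊕ M1 over the first 6 bytes.
byte 0: (d5 xor fc) xor 73 = 29 xor 73 = 5a
byte 1: (25 xor 72) xor 65 = 57 xor 65 = 32
byte 2: (9c xor 57) xor 72 = cb xor 72 = b9
byte 3: (2e xor b8) xor 76 = 96 xor 76 = e0
byte 4: (99 xor aa) xor 65 = 33 xor 65 = 56
byte 5: (35 xor b9) xor 72 = 8c xor 72 = fe

01011010 00110010 10111001 11100000 01010110 11111110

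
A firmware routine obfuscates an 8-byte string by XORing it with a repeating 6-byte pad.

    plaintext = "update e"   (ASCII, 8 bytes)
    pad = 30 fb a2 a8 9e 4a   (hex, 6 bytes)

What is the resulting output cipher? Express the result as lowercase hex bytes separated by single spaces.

45 8b c6 c9 ea 2f 10 9e

The 6-byte key repeats, so the effective keystream is 30 fb a2 a8 9e 4a 30 fb.
byte 0: 75 XOR 30 = 45
byte 1: 70 XOR fb = 8b
byte 2: 64 XOR a2 = c6
byte 3: 61 XOR a8 = c9
byte 4: 74 XOR 9e = ea
byte 5: 65 XOR 4a = 2f
byte 6: 20 XOR 30 = 10
byte 7: 65 XOR fb = 9e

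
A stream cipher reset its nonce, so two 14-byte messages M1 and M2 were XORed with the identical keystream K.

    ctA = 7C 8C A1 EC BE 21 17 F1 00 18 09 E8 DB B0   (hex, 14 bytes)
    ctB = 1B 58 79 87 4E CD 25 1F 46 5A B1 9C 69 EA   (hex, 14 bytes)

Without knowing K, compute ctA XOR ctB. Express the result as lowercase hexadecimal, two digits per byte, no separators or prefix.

67d4d86bf0ec32ee4642b874b25a

ctA ⊕ ctB = (M1 ⊕ K) ⊕ (M2 ⊕ K) = M1 ⊕ M2 — the shared key cancels under XOR.
byte 0: 7c ^ 1b = 67
byte 1: 8c ^ 58 = d4
byte 2: a1 ^ 79 = d8
byte 3: ec ^ 87 = 6b
byte 4: be ^ 4e = f0
byte 5: 21 ^ cd = ec
byte 6: 17 ^ 25 = 32
byte 7: f1 ^ 1f = ee
byte 8: 00 ^ 46 = 46
byte 9: 18 ^ 5a = 42
byte 10: 09 ^ b1 = b8
byte 11: e8 ^ 9c = 74
byte 12: db ^ 69 = b2
byte 13: b0 ^ ea = 5a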